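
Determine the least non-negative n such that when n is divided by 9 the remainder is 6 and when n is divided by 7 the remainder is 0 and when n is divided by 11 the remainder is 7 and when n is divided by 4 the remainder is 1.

2625

The moduli are pairwise coprime; M = 9·7·11·4 = 2772.
M/9 = 308; 308 ≡ 2 (mod 9); 2·5 ≡ 1, so inverse 5.
M/7 = 396; 396 ≡ 4 (mod 7); 4·2 ≡ 1, so inverse 2.
M/11 = 252; 252 ≡ 10 (mod 11); 10·10 ≡ 1, so inverse 10.
M/4 = 693; 693 ≡ 1 (mod 4), inverse 1.
n ≡ 6·308·5 + 0·396·2 + 7·252·10 + 1·693·1 = 27573.
27573 mod 2772 = 2625.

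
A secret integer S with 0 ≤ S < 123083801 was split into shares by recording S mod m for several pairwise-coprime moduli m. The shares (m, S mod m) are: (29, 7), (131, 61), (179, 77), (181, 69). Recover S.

72801346

The moduli are pairwise coprime; N = 29·131·179·181 = 123083801.
N/29 = 4244269; 4244269 ≡ 3 (mod 29); 3·10 ≡ 1, so inverse 10.
N/131 = 939571; 939571 ≡ 39 (mod 131); 39·84 ≡ 1, so inverse 84.
N/179 = 687619; 687619 ≡ 80 (mod 179); 80·47 ≡ 1, so inverse 47.
N/181 = 680021; 680021 ≡ 4 (mod 181); 4·136 ≡ 1, so inverse 136.
S ≡ 7·4244269·10 + 61·939571·84 + 77·687619·47 + 69·680021·136 = 13981270859.
13981270859 mod 123083801 = 72801346.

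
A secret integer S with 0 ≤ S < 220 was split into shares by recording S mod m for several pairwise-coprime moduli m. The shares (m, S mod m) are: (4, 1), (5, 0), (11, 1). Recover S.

45

The moduli are pairwise coprime; N = 4·5·11 = 220.
N/4 = 55; 55 ≡ 3 (mod 4); 3·3 ≡ 1, so inverse 3.
N/5 = 44; 44 ≡ 4 (mod 5); 4·4 ≡ 1, so inverse 4.
N/11 = 20; 20 ≡ 9 (mod 11); 9·5 ≡ 1, so inverse 5.
S ≡ 1·55·3 + 0·44·4 + 1·20·5 = 265.
265 mod 220 = 45.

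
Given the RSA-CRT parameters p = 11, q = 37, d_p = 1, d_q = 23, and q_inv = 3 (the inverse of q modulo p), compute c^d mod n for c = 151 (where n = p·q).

m₁ = c^(d_p) mod p: c ≡ 8 (mod 11), and 8^1 mod 11 = 8.
m₂ = c^(d_q) mod q: c ≡ 3 (mod 37), and 3^23 mod 37 = 21.
h = q_inv·(m₁ − m₂) mod p = 3·(8 − 21) mod 11 = 5.
m = m₂ + h·q = 21 + 5·37 = 206.

206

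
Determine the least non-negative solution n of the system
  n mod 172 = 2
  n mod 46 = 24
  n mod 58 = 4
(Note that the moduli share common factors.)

Combine the congruences pairwise.
gcd(172, 46) = 2 and 2 | (24 − 2), so the pair is consistent; merging gives n ≡ 346 (mod 3956), where 3956 = lcm(172, 46).
gcd(3956, 58) = 2 and 2 | (4 − 346), so the pair is consistent; merging gives n ≡ 59686 (mod 114724), where 114724 = lcm(3956, 58).
The solution is unique modulo lcm(172, 46, 58) = 114724.

59686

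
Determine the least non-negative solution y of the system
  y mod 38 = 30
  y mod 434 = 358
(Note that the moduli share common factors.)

3830

gcd(38, 434) = 2 and 2 | (358 − 30), so the pair is consistent; merging gives y ≡ 3830 (mod 8246), where 8246 = lcm(38, 434).
The solution is unique modulo lcm(38, 434) = 8246.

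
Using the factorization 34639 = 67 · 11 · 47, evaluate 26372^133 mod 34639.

23357

Mod 67: 26372 ≡ 41; by Fermat, exponent reduces to 133 mod 66 = 1; 41^1 ≡ 41 (mod 67).
Mod 11: 26372 ≡ 5; by Fermat, exponent reduces to 133 mod 10 = 3; 5^3 ≡ 4 (mod 11).
Mod 47: 26372 ≡ 5; by Fermat, exponent reduces to 133 mod 46 = 41; 5^41 ≡ 45 (mod 47).
Combine by CRT: x ≡ 41 (mod 67), x ≡ 4 (mod 11), x ≡ 45 (mod 47) ⇒ x ≡ 23357 (mod 34639).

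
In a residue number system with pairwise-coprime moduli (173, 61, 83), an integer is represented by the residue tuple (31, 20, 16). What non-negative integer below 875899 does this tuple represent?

600687

Combine the congruences pairwise.
From x ≡ 31 (mod 173) write x = 31 + 173t. Substituting into x ≡ 20 (mod 61) gives 173t ≡ 50 (mod 61), and since 51⁻¹ ≡ 6 (mod 61), t ≡ 56. Hence x ≡ 31 + 173·56 = 9719 (mod 10553).
From x ≡ 9719 (mod 10553) write x = 9719 + 10553t. Substituting into x ≡ 16 (mod 83) gives 10553t ≡ 8 (mod 83), and since 12⁻¹ ≡ 7 (mod 83), t ≡ 56. Hence x ≡ 9719 + 10553·56 = 600687 (mod 875899).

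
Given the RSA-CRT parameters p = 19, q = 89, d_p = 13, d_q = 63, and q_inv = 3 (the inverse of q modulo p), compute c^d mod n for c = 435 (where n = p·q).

1441

m₁ = c^(d_p) mod p: c ≡ 17 (mod 19), and 17^13 mod 19 = 16.
m₂ = c^(d_q) mod q: c ≡ 79 (mod 89), and 79^63 mod 89 = 17.
h = q_inv·(m₁ − m₂) mod p = 3·(16 − 17) mod 19 = 16.
m = m₂ + h·q = 17 + 16·89 = 1441.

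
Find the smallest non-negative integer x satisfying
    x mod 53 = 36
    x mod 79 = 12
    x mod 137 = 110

393985

From x ≡ 36 (mod 53) write x = 36 + 53t. Substituting into x ≡ 12 (mod 79) gives 53t ≡ 55 (mod 79), and since 53⁻¹ ≡ 3 (mod 79), t ≡ 7. Hence x ≡ 36 + 53·7 = 407 (mod 4187).
From x ≡ 407 (mod 4187) write x = 407 + 4187t. Substituting into x ≡ 110 (mod 137) gives 4187t ≡ 114 (mod 137), and since 77⁻¹ ≡ 121 (mod 137), t ≡ 94. Hence x ≡ 407 + 4187·94 = 393985 (mod 573619).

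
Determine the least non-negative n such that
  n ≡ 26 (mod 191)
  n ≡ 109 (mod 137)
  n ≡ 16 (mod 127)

From n ≡ 26 (mod 191) write n = 26 + 191t. Substituting into n ≡ 109 (mod 137) gives 191t ≡ 83 (mod 137), and since 54⁻¹ ≡ 33 (mod 137), t ≡ 136. Hence n ≡ 26 + 191·136 = 26002 (mod 26167).
From n ≡ 26002 (mod 26167) write n = 26002 + 26167t. Substituting into n ≡ 16 (mod 127) gives 26167t ≡ 49 (mod 127), and since 5⁻¹ ≡ 51 (mod 127), t ≡ 86. Hence n ≡ 26002 + 26167·86 = 2276364 (mod 3323209).

2276364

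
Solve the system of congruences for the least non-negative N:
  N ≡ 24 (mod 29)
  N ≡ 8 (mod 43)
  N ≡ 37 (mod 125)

The moduli are pairwise coprime; M = 29·43·125 = 155875.
M/29 = 5375; 5375 ≡ 10 (mod 29); 10·3 ≡ 1, so inverse 3.
M/43 = 3625; 3625 ≡ 13 (mod 43); 13·10 ≡ 1, so inverse 10.
M/125 = 1247; 1247 ≡ 122 (mod 125); 122·83 ≡ 1, so inverse 83.
N ≡ 24·5375·3 + 8·3625·10 + 37·1247·83 = 4506537.
4506537 mod 155875 = 142037.

142037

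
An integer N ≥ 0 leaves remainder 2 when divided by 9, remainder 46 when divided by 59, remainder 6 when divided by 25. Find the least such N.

3881

The moduli are pairwise coprime; M = 9·59·25 = 13275.
M/9 = 1475; 1475 ≡ 8 (mod 9); 8·8 ≡ 1, so inverse 8.
M/59 = 225; 225 ≡ 48 (mod 59); 48·16 ≡ 1, so inverse 16.
M/25 = 531; 531 ≡ 6 (mod 25); 6·21 ≡ 1, so inverse 21.
N ≡ 2·1475·8 + 46·225·16 + 6·531·21 = 256106.
256106 mod 13275 = 3881.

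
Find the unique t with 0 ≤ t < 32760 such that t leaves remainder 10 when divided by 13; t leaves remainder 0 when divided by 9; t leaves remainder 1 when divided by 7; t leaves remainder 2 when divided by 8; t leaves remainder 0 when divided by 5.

The moduli are pairwise coprime; N = 13·9·7·8·5 = 32760.
N/13 = 2520; 2520 ≡ 11 (mod 13); 11·6 ≡ 1, so inverse 6.
N/9 = 3640; 3640 ≡ 4 (mod 9); 4·7 ≡ 1, so inverse 7.
N/7 = 4680; 4680 ≡ 4 (mod 7); 4·2 ≡ 1, so inverse 2.
N/8 = 4095; 4095 ≡ 7 (mod 8); 7·7 ≡ 1, so inverse 7.
N/5 = 6552; 6552 ≡ 2 (mod 5); 2·3 ≡ 1, so inverse 3.
t ≡ 10·2520·6 + 0·3640·7 + 1·4680·2 + 2·4095·7 + 0·6552·3 = 217890.
217890 mod 32760 = 21330.

21330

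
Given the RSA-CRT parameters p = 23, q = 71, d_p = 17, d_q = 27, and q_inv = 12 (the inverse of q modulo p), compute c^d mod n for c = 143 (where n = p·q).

498

m₁ = c^(d_p) mod p: c ≡ 5 (mod 23), and 5^17 mod 23 = 15.
m₂ = c^(d_q) mod q: c ≡ 1 (mod 71), and 1^27 mod 71 = 1.
h = q_inv·(m₁ − m₂) mod p = 12·(15 − 1) mod 23 = 7.
m = m₂ + h·q = 1 + 7·71 = 498.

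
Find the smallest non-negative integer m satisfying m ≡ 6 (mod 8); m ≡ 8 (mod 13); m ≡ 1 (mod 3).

190

The moduli are pairwise coprime; N = 8·13·3 = 312.
N/8 = 39; 39 ≡ 7 (mod 8); 7·7 ≡ 1, so inverse 7.
N/13 = 24; 24 ≡ 11 (mod 13); 11·6 ≡ 1, so inverse 6.
N/3 = 104; 104 ≡ 2 (mod 3); 2·2 ≡ 1, so inverse 2.
m ≡ 6·39·7 + 8·24·6 + 1·104·2 = 2998.
2998 mod 312 = 190.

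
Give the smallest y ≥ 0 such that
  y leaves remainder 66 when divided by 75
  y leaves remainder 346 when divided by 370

gcd(75, 370) = 5 and 5 | (346 − 66), so the pair is consistent; merging gives y ≡ 4416 (mod 5550), where 5550 = lcm(75, 370).
The solution is unique modulo lcm(75, 370) = 5550.

4416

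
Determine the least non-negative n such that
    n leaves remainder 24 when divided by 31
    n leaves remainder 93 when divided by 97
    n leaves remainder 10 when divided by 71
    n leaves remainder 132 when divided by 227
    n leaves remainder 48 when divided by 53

479990043

The moduli are pairwise coprime; M = 31·97·71·227·53 = 2568582407.
M/31 = 82857497; 82857497 ≡ 15 (mod 31); 15·29 ≡ 1, so inverse 29.
M/97 = 26480231; 26480231 ≡ 7 (mod 97); 7·14 ≡ 1, so inverse 14.
M/71 = 36177217; 36177217 ≡ 19 (mod 71); 19·15 ≡ 1, so inverse 15.
M/227 = 11315341; 11315341 ≡ 72 (mod 227); 72·41 ≡ 1, so inverse 41.
M/53 = 48463819; 48463819 ≡ 36 (mod 53); 36·28 ≡ 1, so inverse 28.
n ≡ 24·82857497·29 + 93·26480231·14 + 10·36177217·15 + 132·11315341·41 + 48·48463819·28 = 223946659452.
223946659452 mod 2568582407 = 479990043.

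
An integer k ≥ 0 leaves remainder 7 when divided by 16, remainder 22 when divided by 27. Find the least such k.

From k ≡ 7 (mod 16) write k = 7 + 16t. Substituting into k ≡ 22 (mod 27) gives 16t ≡ 15 (mod 27), and since 16⁻¹ ≡ 22 (mod 27), t ≡ 6. Hence k ≡ 7 + 16·6 = 103 (mod 432).

103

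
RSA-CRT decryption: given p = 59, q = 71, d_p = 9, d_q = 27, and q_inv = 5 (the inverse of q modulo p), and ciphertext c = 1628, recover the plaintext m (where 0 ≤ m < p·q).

m₁ = c^(d_p) mod p: c ≡ 35 (mod 59), and 35^9 mod 59 = 9.
m₂ = c^(d_q) mod q: c ≡ 66 (mod 71), and 66^27 mod 71 = 46.
h = q_inv·(m₁ − m₂) mod p = 5·(9 − 46) mod 59 = 51.
m = m₂ + h·q = 46 + 51·71 = 3667.

3667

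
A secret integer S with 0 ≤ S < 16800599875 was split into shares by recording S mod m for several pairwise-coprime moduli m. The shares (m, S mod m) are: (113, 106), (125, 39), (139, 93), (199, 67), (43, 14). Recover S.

7176363539

The moduli are pairwise coprime; N = 113·125·139·199·43 = 16800599875.
N/113 = 148677875; 148677875 ≡ 46 (mod 113); 46·86 ≡ 1, so inverse 86.
N/125 = 134404799; 134404799 ≡ 49 (mod 125); 49·74 ≡ 1, so inverse 74.
N/139 = 120867625; 120867625 ≡ 36 (mod 139); 36·112 ≡ 1, so inverse 112.
N/199 = 84425125; 84425125 ≡ 171 (mod 199); 171·135 ≡ 1, so inverse 135.
N/43 = 390711625; 390711625 ≡ 37 (mod 43); 37·7 ≡ 1, so inverse 7.
S ≡ 106·148677875·86 + 39·134404799·74 + 93·120867625·112 + 67·84425125·135 + 14·390711625·7 = 3804111935289.
3804111935289 mod 16800599875 = 7176363539.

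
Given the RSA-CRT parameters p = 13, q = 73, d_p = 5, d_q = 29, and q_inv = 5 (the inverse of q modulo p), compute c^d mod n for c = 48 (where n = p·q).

523

m₁ = c^(d_p) mod p: c ≡ 9 (mod 13), and 9^5 mod 13 = 3.
m₂ = c^(d_q) mod q: c ≡ 48 (mod 73), and 48^29 mod 73 = 12.
h = q_inv·(m₁ − m₂) mod p = 5·(3 − 12) mod 13 = 7.
m = m₂ + h·q = 12 + 7·73 = 523.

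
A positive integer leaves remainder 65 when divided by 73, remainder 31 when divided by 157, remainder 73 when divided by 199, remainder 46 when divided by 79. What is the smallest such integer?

35085763

The moduli are pairwise coprime; N = 73·157·199·79 = 180178381.
N/73 = 2468197; 2468197 ≡ 67 (mod 73); 67·12 ≡ 1, so inverse 12.
N/157 = 1147633; 1147633 ≡ 120 (mod 157); 120·140 ≡ 1, so inverse 140.
N/199 = 905419; 905419 ≡ 168 (mod 199); 168·77 ≡ 1, so inverse 77.
N/79 = 2280739; 2280739 ≡ 9 (mod 79); 9·44 ≡ 1, so inverse 44.
t ≡ 65·2468197·12 + 31·1147633·140 + 73·905419·77 + 46·2280739·44 = 16611496815.
16611496815 mod 180178381 = 35085763.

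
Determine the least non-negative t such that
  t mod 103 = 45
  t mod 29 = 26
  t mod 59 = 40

38567

From t ≡ 45 (mod 103) write t = 45 + 103s. Substituting into t ≡ 26 (mod 29) gives 103s ≡ 10 (mod 29), and since 16⁻¹ ≡ 20 (mod 29), s ≡ 26. Hence t ≡ 45 + 103·26 = 2723 (mod 2987).
From t ≡ 2723 (mod 2987) write t = 2723 + 2987s. Substituting into t ≡ 40 (mod 59) gives 2987s ≡ 31 (mod 59), and since 37⁻¹ ≡ 8 (mod 59), s ≡ 12. Hence t ≡ 2723 + 2987·12 = 38567 (mod 176233).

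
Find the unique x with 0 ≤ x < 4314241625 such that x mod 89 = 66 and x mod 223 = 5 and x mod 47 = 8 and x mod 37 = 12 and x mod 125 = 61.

80407561

The moduli are pairwise coprime; N = 89·223·47·37·125 = 4314241625.
N/89 = 48474625; 48474625 ≡ 63 (mod 89); 63·65 ≡ 1, so inverse 65.
N/223 = 19346375; 19346375 ≡ 10 (mod 223); 10·67 ≡ 1, so inverse 67.
N/47 = 91792375; 91792375 ≡ 12 (mod 47); 12·4 ≡ 1, so inverse 4.
N/37 = 116601125; 116601125 ≡ 28 (mod 37); 28·4 ≡ 1, so inverse 4.
N/125 = 34513933; 34513933 ≡ 58 (mod 125); 58·97 ≡ 1, so inverse 97.
x ≡ 66·48474625·65 + 5·19346375·67 + 8·91792375·4 + 12·116601125·4 + 61·34513933·97 = 427190328436.
427190328436 mod 4314241625 = 80407561.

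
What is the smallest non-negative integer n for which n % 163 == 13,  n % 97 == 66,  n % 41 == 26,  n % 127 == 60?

The moduli are pairwise coprime; M = 163·97·41·127 = 82327877.
M/163 = 505079; 505079 ≡ 105 (mod 163); 105·59 ≡ 1, so inverse 59.
M/97 = 848741; 848741 ≡ 88 (mod 97); 88·43 ≡ 1, so inverse 43.
M/41 = 2007997; 2007997 ≡ 22 (mod 41); 22·28 ≡ 1, so inverse 28.
M/127 = 648251; 648251 ≡ 43 (mod 127); 43·65 ≡ 1, so inverse 65.
n ≡ 13·505079·59 + 66·848741·43 + 26·2007997·28 + 60·648251·65 = 6786123267.
6786123267 mod 82327877 = 35237353.

35237353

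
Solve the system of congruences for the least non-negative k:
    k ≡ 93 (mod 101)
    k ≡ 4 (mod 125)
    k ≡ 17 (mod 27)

6254

The moduli are pairwise coprime; N = 101·125·27 = 340875.
N/101 = 3375; 3375 ≡ 42 (mod 101); 42·89 ≡ 1, so inverse 89.
N/125 = 2727; 2727 ≡ 102 (mod 125); 102·38 ≡ 1, so inverse 38.
N/27 = 12625; 12625 ≡ 16 (mod 27); 16·22 ≡ 1, so inverse 22.
k ≡ 93·3375·89 + 4·2727·38 + 17·12625·22 = 33071129.
33071129 mod 340875 = 6254.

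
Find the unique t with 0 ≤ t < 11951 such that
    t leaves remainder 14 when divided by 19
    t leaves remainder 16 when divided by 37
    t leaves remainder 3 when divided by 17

From t ≡ 14 (mod 19) write t = 14 + 19s. Substituting into t ≡ 16 (mod 37) gives 19s ≡ 2 (mod 37), and since 19⁻¹ ≡ 2 (mod 37), s ≡ 4. Hence t ≡ 14 + 19·4 = 90 (mod 703).
From t ≡ 90 (mod 703) write t = 90 + 703s. Substituting into t ≡ 3 (mod 17) gives 703s ≡ 15 (mod 17), and since 6⁻¹ ≡ 3 (mod 17), s ≡ 11. Hence t ≡ 90 + 703·11 = 7823 (mod 11951).

7823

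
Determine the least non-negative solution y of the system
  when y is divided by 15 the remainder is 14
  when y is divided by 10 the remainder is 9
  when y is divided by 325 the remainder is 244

569

gcd(15, 10) = 5 and 5 | (9 − 14), so the pair is consistent; merging gives y ≡ 29 (mod 30), where 30 = lcm(15, 10).
gcd(30, 325) = 5 and 5 | (244 − 29), so the pair is consistent; merging gives y ≡ 569 (mod 1950), where 1950 = lcm(30, 325).
The solution is unique modulo lcm(15, 10, 325) = 1950.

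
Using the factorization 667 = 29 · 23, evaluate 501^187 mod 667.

553

Mod 29: 501 ≡ 8; by Fermat, exponent reduces to 187 mod 28 = 19; 8^19 ≡ 2 (mod 29).
Mod 23: 501 ≡ 18; by Fermat, exponent reduces to 187 mod 22 = 11; 18^11 ≡ 1 (mod 23).
Combine by CRT: x ≡ 2 (mod 29), x ≡ 1 (mod 23) ⇒ x ≡ 553 (mod 667).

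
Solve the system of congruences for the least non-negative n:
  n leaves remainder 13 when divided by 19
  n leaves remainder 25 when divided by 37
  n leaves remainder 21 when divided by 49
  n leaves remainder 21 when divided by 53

1319297

The moduli are pairwise coprime; M = 19·37·49·53 = 1825691.
M/19 = 96089; 96089 ≡ 6 (mod 19); 6·16 ≡ 1, so inverse 16.
M/37 = 49343; 49343 ≡ 22 (mod 37); 22·32 ≡ 1, so inverse 32.
M/49 = 37259; 37259 ≡ 19 (mod 49); 19·31 ≡ 1, so inverse 31.
M/53 = 34447; 34447 ≡ 50 (mod 53); 50·35 ≡ 1, so inverse 35.
n ≡ 13·96089·16 + 25·49343·32 + 21·37259·31 + 21·34447·35 = 109035066.
109035066 mod 1825691 = 1319297.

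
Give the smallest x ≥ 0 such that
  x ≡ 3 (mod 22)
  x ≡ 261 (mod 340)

1961

gcd(22, 340) = 2 and 2 | (261 − 3), so the pair is consistent; merging gives x ≡ 1961 (mod 3740), where 3740 = lcm(22, 340).
The solution is unique modulo lcm(22, 340) = 3740.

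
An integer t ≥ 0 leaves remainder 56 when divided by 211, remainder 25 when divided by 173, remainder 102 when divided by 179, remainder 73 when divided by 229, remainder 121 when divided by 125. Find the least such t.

68176640496

The moduli are pairwise coprime; N = 211·173·179·229·125 = 187036809125.
N/211 = 886430375; 886430375 ≡ 174 (mod 211); 174·57 ≡ 1, so inverse 57.
N/173 = 1081137625; 1081137625 ≡ 75 (mod 173); 75·30 ≡ 1, so inverse 30.
N/179 = 1044898375; 1044898375 ≡ 16 (mod 179); 16·56 ≡ 1, so inverse 56.
N/229 = 816754625; 816754625 ≡ 19 (mod 229); 19·217 ≡ 1, so inverse 217.
N/125 = 1496294473; 1496294473 ≡ 98 (mod 125); 98·37 ≡ 1, so inverse 37.
t ≡ 56·886430375·57 + 25·1081137625·30 + 102·1044898375·56 + 73·816754625·217 + 121·1496294473·37 = 29245918863996.
29245918863996 mod 187036809125 = 68176640496.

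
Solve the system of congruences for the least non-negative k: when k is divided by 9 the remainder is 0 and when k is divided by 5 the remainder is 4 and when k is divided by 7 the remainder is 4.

144

The moduli are pairwise coprime; N = 9·5·7 = 315.
N/9 = 35; 35 ≡ 8 (mod 9); 8·8 ≡ 1, so inverse 8.
N/5 = 63; 63 ≡ 3 (mod 5); 3·2 ≡ 1, so inverse 2.
N/7 = 45; 45 ≡ 3 (mod 7); 3·5 ≡ 1, so inverse 5.
k ≡ 0·35·8 + 4·63·2 + 4·45·5 = 1404.
1404 mod 315 = 144.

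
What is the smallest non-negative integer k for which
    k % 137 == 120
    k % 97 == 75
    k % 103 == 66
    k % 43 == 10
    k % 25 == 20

Combine the congruences pairwise.
From k ≡ 120 (mod 137) write k = 120 + 137t. Substituting into k ≡ 75 (mod 97) gives 137t ≡ 52 (mod 97), and since 40⁻¹ ≡ 17 (mod 97), t ≡ 11. Hence k ≡ 120 + 137·11 = 1627 (mod 13289).
From k ≡ 1627 (mod 13289) write k = 1627 + 13289t. Substituting into k ≡ 66 (mod 103) gives 13289t ≡ 87 (mod 103), and since 2⁻¹ ≡ 52 (mod 103), t ≡ 95. Hence k ≡ 1627 + 13289·95 = 1264082 (mod 1368767).
From k ≡ 1264082 (mod 1368767) write k = 1264082 + 1368767t. Substituting into k ≡ 10 (mod 43) gives 1368767t ≡ 42 (mod 43), and since 34⁻¹ ≡ 19 (mod 43), t ≡ 24. Hence k ≡ 1264082 + 1368767·24 = 34114490 (mod 58856981).
From k ≡ 34114490 (mod 58856981) write k = 34114490 + 58856981t. Substituting into k ≡ 20 (mod 25) gives 58856981t ≡ 5 (mod 25), and since 6⁻¹ ≡ 21 (mod 25), t ≡ 5. Hence k ≡ 34114490 + 58856981·5 = 328399395 (mod 1471424525).

328399395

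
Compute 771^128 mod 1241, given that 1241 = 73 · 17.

Mod 73: 771 ≡ 41; by Fermat, exponent reduces to 128 mod 72 = 56; 41^56 ≡ 2 (mod 73).
Mod 17: 771 ≡ 6; since 16 | 128, by Fermat 6^128 ≡ 1 (mod 17).
Combine by CRT: x ≡ 2 (mod 73), x ≡ 1 (mod 17) ⇒ x ≡ 732 (mod 1241).

732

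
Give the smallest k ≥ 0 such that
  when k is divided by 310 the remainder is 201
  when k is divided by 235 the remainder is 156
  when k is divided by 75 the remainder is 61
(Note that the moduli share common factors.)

186511

Combine the congruences pairwise.
gcd(310, 235) = 5 and 5 | (156 − 201), so the pair is consistent; merging gives k ≡ 11671 (mod 14570), where 14570 = lcm(310, 235).
gcd(14570, 75) = 5 and 5 | (61 − 11671), so the pair is consistent; merging gives k ≡ 186511 (mod 218550), where 218550 = lcm(14570, 75).
The solution is unique modulo lcm(310, 235, 75) = 218550.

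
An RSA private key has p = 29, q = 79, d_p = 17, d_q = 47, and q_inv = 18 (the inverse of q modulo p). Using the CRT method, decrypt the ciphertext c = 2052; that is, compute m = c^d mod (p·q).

2035

m₁ = c^(d_p) mod p: c ≡ 22 (mod 29), and 22^17 mod 29 = 5.
m₂ = c^(d_q) mod q: c ≡ 77 (mod 79), and 77^47 mod 79 = 60.
h = q_inv·(m₁ − m₂) mod p = 18·(5 − 60) mod 29 = 25.
m = m₂ + h·q = 60 + 25·79 = 2035.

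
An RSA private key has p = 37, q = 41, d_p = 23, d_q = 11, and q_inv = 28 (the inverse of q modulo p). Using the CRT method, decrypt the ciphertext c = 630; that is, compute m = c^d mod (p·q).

1259

m₁ = c^(d_p) mod p: c ≡ 1 (mod 37), and 1^23 mod 37 = 1.
m₂ = c^(d_q) mod q: c ≡ 15 (mod 41), and 15^11 mod 41 = 29.
h = q_inv·(m₁ − m₂) mod p = 28·(1 − 29) mod 37 = 30.
m = m₂ + h·q = 29 + 30·41 = 1259.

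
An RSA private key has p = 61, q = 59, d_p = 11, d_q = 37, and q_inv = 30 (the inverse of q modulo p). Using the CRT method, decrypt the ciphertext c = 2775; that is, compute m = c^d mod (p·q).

1396

m₁ = c^(d_p) mod p: c ≡ 30 (mod 61), and 30^11 mod 61 = 54.
m₂ = c^(d_q) mod q: c ≡ 2 (mod 59), and 2^37 mod 59 = 39.
h = q_inv·(m₁ − m₂) mod p = 30·(54 − 39) mod 61 = 23.
m = m₂ + h·q = 39 + 23·59 = 1396.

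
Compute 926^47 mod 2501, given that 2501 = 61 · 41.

Mod 61: 926 ≡ 11; 11^47 ≡ 50 (mod 61).
Mod 41: 926 ≡ 24; by Fermat, exponent reduces to 47 mod 40 = 7; 24^7 ≡ 28 (mod 41).
Combine by CRT: x ≡ 50 (mod 61), x ≡ 28 (mod 41) ⇒ x ≡ 233 (mod 2501).

233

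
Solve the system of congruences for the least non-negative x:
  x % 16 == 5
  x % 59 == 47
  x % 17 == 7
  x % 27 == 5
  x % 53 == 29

The moduli are pairwise coprime; N = 16·59·17·27·53 = 22964688.
N/16 = 1435293; 1435293 ≡ 13 (mod 16); 13·5 ≡ 1, so inverse 5.
N/59 = 389232; 389232 ≡ 9 (mod 59); 9·46 ≡ 1, so inverse 46.
N/17 = 1350864; 1350864 ≡ 10 (mod 17); 10·12 ≡ 1, so inverse 12.
N/27 = 850544; 850544 ≡ 17 (mod 27); 17·8 ≡ 1, so inverse 8.
N/53 = 433296; 433296 ≡ 21 (mod 53); 21·48 ≡ 1, so inverse 48.
x ≡ 5·1435293·5 + 47·389232·46 + 7·1350864·12 + 5·850544·8 + 29·433296·48 = 1628044277.
1628044277 mod 22964688 = 20516117.

20516117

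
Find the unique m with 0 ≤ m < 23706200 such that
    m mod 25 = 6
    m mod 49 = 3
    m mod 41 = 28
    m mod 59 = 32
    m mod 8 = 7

15296431

From m ≡ 6 (mod 25) write m = 6 + 25t. Substituting into m ≡ 3 (mod 49) gives 25t ≡ 46 (mod 49), and since 25⁻¹ ≡ 2 (mod 49), t ≡ 43. Hence m ≡ 6 + 25·43 = 1081 (mod 1225).
From m ≡ 1081 (mod 1225) write m = 1081 + 1225t. Substituting into m ≡ 28 (mod 41) gives 1225t ≡ 13 (mod 41), and since 36⁻¹ ≡ 8 (mod 41), t ≡ 22. Hence m ≡ 1081 + 1225·22 = 28031 (mod 50225).
From m ≡ 28031 (mod 50225) write m = 28031 + 50225t. Substituting into m ≡ 32 (mod 59) gives 50225t ≡ 26 (mod 59), and since 16⁻¹ ≡ 48 (mod 59), t ≡ 9. Hence m ≡ 28031 + 50225·9 = 480056 (mod 2963275).
From m ≡ 480056 (mod 2963275) write m = 480056 + 2963275t. Substituting into m ≡ 7 (mod 8) gives 2963275t ≡ 7 (mod 8), and since 3⁻¹ ≡ 3 (mod 8), t ≡ 5. Hence m ≡ 480056 + 2963275·5 = 15296431 (mod 23706200).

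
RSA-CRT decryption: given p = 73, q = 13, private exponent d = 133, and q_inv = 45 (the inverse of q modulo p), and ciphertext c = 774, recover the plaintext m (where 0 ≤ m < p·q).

d_p = d mod (p−1) = 133 mod 72 = 61; d_q = d mod (q−1) = 1.
m₁ = c^(d_p) mod p: c ≡ 44 (mod 73), and 44^61 mod 73 = 31.
m₂ = c^(d_q) mod q: c ≡ 7 (mod 13), and 7^1 mod 13 = 7.
h = q_inv·(m₁ − m₂) mod p = 45·(31 − 7) mod 73 = 58.
m = m₂ + h·q = 7 + 58·13 = 761.

761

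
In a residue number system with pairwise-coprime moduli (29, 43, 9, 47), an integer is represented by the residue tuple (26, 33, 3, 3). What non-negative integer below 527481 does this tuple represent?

276222

The moduli are pairwise coprime; N = 29·43·9·47 = 527481.
N/29 = 18189; 18189 ≡ 6 (mod 29); 6·5 ≡ 1, so inverse 5.
N/43 = 12267; 12267 ≡ 12 (mod 43); 12·18 ≡ 1, so inverse 18.
N/9 = 58609; 58609 ≡ 1 (mod 9), inverse 1.
N/47 = 11223; 11223 ≡ 37 (mod 47); 37·14 ≡ 1, so inverse 14.
x ≡ 26·18189·5 + 33·12267·18 + 3·58609·1 + 3·11223·14 = 10298361.
10298361 mod 527481 = 276222.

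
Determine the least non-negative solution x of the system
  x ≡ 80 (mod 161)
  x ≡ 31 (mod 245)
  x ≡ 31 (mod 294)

14731

Combine the congruences pairwise.
gcd(161, 245) = 7 and 7 | (31 − 80), so the pair is consistent; merging gives x ≡ 3461 (mod 5635), where 5635 = lcm(161, 245).
gcd(5635, 294) = 49 and 49 | (31 − 3461), so the pair is consistent; merging gives x ≡ 14731 (mod 33810), where 33810 = lcm(5635, 294).
The solution is unique modulo lcm(161, 245, 294) = 33810.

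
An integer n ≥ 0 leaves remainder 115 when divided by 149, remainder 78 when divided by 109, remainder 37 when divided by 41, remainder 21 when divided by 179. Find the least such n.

The moduli are pairwise coprime; M = 149·109·41·179 = 119192699.
M/149 = 799951; 799951 ≡ 119 (mod 149); 119·144 ≡ 1, so inverse 144.
M/109 = 1093511; 1093511 ≡ 23 (mod 109); 23·19 ≡ 1, so inverse 19.
M/41 = 2907139; 2907139 ≡ 34 (mod 41); 34·35 ≡ 1, so inverse 35.
M/179 = 665881; 665881 ≡ 1 (mod 179), inverse 1.
n ≡ 115·799951·144 + 78·1093511·19 + 37·2907139·35 + 21·665881·1 = 18646500368.
18646500368 mod 119192699 = 52439324.

52439324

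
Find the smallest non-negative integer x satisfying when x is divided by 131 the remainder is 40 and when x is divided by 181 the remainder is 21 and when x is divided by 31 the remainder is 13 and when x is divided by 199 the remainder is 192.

134655333

The moduli are pairwise coprime; N = 131·181·31·199 = 146273159.
N/131 = 1116589; 1116589 ≡ 76 (mod 131); 76·50 ≡ 1, so inverse 50.
N/181 = 808139; 808139 ≡ 155 (mod 181); 155·174 ≡ 1, so inverse 174.
N/31 = 4718489; 4718489 ≡ 10 (mod 31); 10·28 ≡ 1, so inverse 28.
N/199 = 735041; 735041 ≡ 134 (mod 199); 134·150 ≡ 1, so inverse 150.
x ≡ 40·1116589·50 + 21·808139·174 + 13·4718489·28 + 192·735041·150 = 28072828702.
28072828702 mod 146273159 = 134655333.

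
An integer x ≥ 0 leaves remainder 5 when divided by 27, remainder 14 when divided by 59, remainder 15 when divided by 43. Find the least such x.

57893

From x ≡ 5 (mod 27) write x = 5 + 27t. Substituting into x ≡ 14 (mod 59) gives 27t ≡ 9 (mod 59), and since 27⁻¹ ≡ 35 (mod 59), t ≡ 20. Hence x ≡ 5 + 27·20 = 545 (mod 1593).
From x ≡ 545 (mod 1593) write x = 545 + 1593t. Substituting into x ≡ 15 (mod 43) gives 1593t ≡ 29 (mod 43), and since 2⁻¹ ≡ 22 (mod 43), t ≡ 36. Hence x ≡ 545 + 1593·36 = 57893 (mod 68499).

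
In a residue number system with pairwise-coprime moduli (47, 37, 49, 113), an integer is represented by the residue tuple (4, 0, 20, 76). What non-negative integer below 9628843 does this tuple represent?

7479772

The moduli are pairwise coprime; N = 47·37·49·113 = 9628843.
N/47 = 204869; 204869 ≡ 43 (mod 47); 43·35 ≡ 1, so inverse 35.
N/37 = 260239; 260239 ≡ 18 (mod 37); 18·35 ≡ 1, so inverse 35.
N/49 = 196507; 196507 ≡ 17 (mod 49); 17·26 ≡ 1, so inverse 26.
N/113 = 85211; 85211 ≡ 9 (mod 113); 9·88 ≡ 1, so inverse 88.
x ≡ 4·204869·35 + 0·260239·35 + 20·196507·26 + 76·85211·88 = 700756468.
700756468 mod 9628843 = 7479772.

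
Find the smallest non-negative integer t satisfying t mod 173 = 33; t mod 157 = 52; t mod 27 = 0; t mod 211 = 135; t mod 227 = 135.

1390210560

The moduli are pairwise coprime; N = 173·157·27·211·227 = 35125121259.
N/173 = 203035383; 203035383 ≡ 161 (mod 173); 161·72 ≡ 1, so inverse 72.
N/157 = 223726887; 223726887 ≡ 3 (mod 157); 3·105 ≡ 1, so inverse 105.
N/27 = 1300930417; 1300930417 ≡ 1 (mod 27), inverse 1.
N/211 = 166469769; 166469769 ≡ 53 (mod 211); 53·4 ≡ 1, so inverse 4.
N/227 = 154736217; 154736217 ≡ 78 (mod 227); 78·195 ≡ 1, so inverse 195.
t ≡ 33·203035383·72 + 52·223726887·105 + 0·1300930417·1 + 135·166469769·4 + 135·154736217·195 = 5867285460813.
5867285460813 mod 35125121259 = 1390210560.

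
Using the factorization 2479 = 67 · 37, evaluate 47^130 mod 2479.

Mod 67: 47 ≡ 47; by Fermat, exponent reduces to 130 mod 66 = 64; 47^64 ≡ 33 (mod 67).
Mod 37: 47 ≡ 10; by Fermat, exponent reduces to 130 mod 36 = 22; 10^22 ≡ 10 (mod 37).
Combine by CRT: x ≡ 33 (mod 67), x ≡ 10 (mod 37) ⇒ x ≡ 2378 (mod 2479).

2378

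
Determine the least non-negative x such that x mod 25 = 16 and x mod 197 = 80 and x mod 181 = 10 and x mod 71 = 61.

21032391

From x ≡ 16 (mod 25) write x = 16 + 25t. Substituting into x ≡ 80 (mod 197) gives 25t ≡ 64 (mod 197), and since 25⁻¹ ≡ 134 (mod 197), t ≡ 105. Hence x ≡ 16 + 25·105 = 2641 (mod 4925).
From x ≡ 2641 (mod 4925) write x = 2641 + 4925t. Substituting into x ≡ 10 (mod 181) gives 4925t ≡ 84 (mod 181), and since 38⁻¹ ≡ 81 (mod 181), t ≡ 107. Hence x ≡ 2641 + 4925·107 = 529616 (mod 891425).
From x ≡ 529616 (mod 891425) write x = 529616 + 891425t. Substituting into x ≡ 61 (mod 71) gives 891425t ≡ 34 (mod 71), and since 20⁻¹ ≡ 32 (mod 71), t ≡ 23. Hence x ≡ 529616 + 891425·23 = 21032391 (mod 63291175).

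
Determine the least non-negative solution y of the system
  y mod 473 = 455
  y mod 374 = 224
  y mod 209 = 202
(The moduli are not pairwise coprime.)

gcd(473, 374) = 11 and 11 | (224 − 455), so the pair is consistent; merging gives y ≡ 4712 (mod 16082), where 16082 = lcm(473, 374).
gcd(16082, 209) = 11 and 11 | (202 − 4712), so the pair is consistent; merging gives y ≡ 181614 (mod 305558), where 305558 = lcm(16082, 209).
The solution is unique modulo lcm(473, 374, 209) = 305558.

181614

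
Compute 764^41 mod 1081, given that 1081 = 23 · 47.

789

Mod 23: 764 ≡ 5; by Fermat, exponent reduces to 41 mod 22 = 19; 5^19 ≡ 7 (mod 23).
Mod 47: 764 ≡ 12; 12^41 ≡ 37 (mod 47).
Combine by CRT: x ≡ 7 (mod 23), x ≡ 37 (mod 47) ⇒ x ≡ 789 (mod 1081).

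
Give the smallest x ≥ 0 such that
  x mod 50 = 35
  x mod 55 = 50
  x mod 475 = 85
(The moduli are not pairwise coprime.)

4835

Combine the congruences pairwise.
gcd(50, 55) = 5 and 5 | (50 − 35), so the pair is consistent; merging gives x ≡ 435 (mod 550), where 550 = lcm(50, 55).
gcd(550, 475) = 25 and 25 | (85 − 435), so the pair is consistent; merging gives x ≡ 4835 (mod 10450), where 10450 = lcm(550, 475).
The solution is unique modulo lcm(50, 55, 475) = 10450.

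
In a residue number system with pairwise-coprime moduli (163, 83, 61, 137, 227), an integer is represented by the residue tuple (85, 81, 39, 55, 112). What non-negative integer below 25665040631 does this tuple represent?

20436601045

The moduli are pairwise coprime; N = 163·83·61·137·227 = 25665040631.
N/163 = 157454237; 157454237 ≡ 149 (mod 163); 149·128 ≡ 1, so inverse 128.
N/83 = 309217357; 309217357 ≡ 27 (mod 83); 27·40 ≡ 1, so inverse 40.
N/61 = 420738371; 420738371 ≡ 21 (mod 61); 21·32 ≡ 1, so inverse 32.
N/137 = 187336063; 187336063 ≡ 71 (mod 137); 71·110 ≡ 1, so inverse 110.
N/227 = 113061853; 113061853 ≡ 190 (mod 227); 190·92 ≡ 1, so inverse 92.
x ≡ 85·157454237·128 + 81·309217357·40 + 39·420738371·32 + 55·187336063·110 + 112·113061853·92 = 5538420336710.
5538420336710 mod 25665040631 = 20436601045.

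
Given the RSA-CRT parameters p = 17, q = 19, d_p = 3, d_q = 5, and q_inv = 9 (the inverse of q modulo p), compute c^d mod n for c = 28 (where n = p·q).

m₁ = c^(d_p) mod p: c ≡ 11 (mod 17), and 11^3 mod 17 = 5.
m₂ = c^(d_q) mod q: c ≡ 9 (mod 19), and 9^5 mod 19 = 16.
h = q_inv·(m₁ − m₂) mod p = 9·(5 − 16) mod 17 = 3.
m = m₂ + h·q = 16 + 3·19 = 73.

73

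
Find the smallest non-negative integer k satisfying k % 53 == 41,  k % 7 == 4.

Combine the congruences pairwise.
From k ≡ 41 (mod 53) write k = 41 + 53t. Substituting into k ≡ 4 (mod 7) gives 53t ≡ 5 (mod 7), and since 4⁻¹ ≡ 2 (mod 7), t ≡ 3. Hence k ≡ 41 + 53·3 = 200 (mod 371).

200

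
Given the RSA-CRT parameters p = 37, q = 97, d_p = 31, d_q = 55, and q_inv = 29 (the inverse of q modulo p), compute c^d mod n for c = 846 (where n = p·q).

m₁ = c^(d_p) mod p: c ≡ 32 (mod 37), and 32^31 mod 37 = 13.
m₂ = c^(d_q) mod q: c ≡ 70 (mod 97), and 70^55 mod 97 = 18.
h = q_inv·(m₁ − m₂) mod p = 29·(13 − 18) mod 37 = 3.
m = m₂ + h·q = 18 + 3·97 = 309.

309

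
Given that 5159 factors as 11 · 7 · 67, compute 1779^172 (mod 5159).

372

Mod 11: 1779 ≡ 8; by Fermat, exponent reduces to 172 mod 10 = 2; 8^2 ≡ 9 (mod 11).
Mod 7: 1779 ≡ 1; by Fermat, exponent reduces to 172 mod 6 = 4; 1^4 ≡ 1 (mod 7).
Mod 67: 1779 ≡ 37; by Fermat, exponent reduces to 172 mod 66 = 40; 37^40 ≡ 37 (mod 67).
Combine by CRT: x ≡ 9 (mod 11), x ≡ 1 (mod 7), x ≡ 37 (mod 67) ⇒ x ≡ 372 (mod 5159).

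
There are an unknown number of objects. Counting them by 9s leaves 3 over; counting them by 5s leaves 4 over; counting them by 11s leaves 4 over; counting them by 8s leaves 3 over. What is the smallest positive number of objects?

Combine the congruences pairwise.
From N ≡ 3 (mod 9) write N = 3 + 9t. Substituting into N ≡ 4 (mod 5) gives 9t ≡ 1 (mod 5), and since 4⁻¹ ≡ 4 (mod 5), t ≡ 4. Hence N ≡ 3 + 9·4 = 39 (mod 45).
From N ≡ 39 (mod 45) write N = 39 + 45t. Substituting into N ≡ 4 (mod 11) gives 45t ≡ 9 (mod 11), and since 1⁻¹ ≡ 1 (mod 11), t ≡ 9. Hence N ≡ 39 + 45·9 = 444 (mod 495).
From N ≡ 444 (mod 495) write N = 444 + 495t. Substituting into N ≡ 3 (mod 8) gives 495t ≡ 7 (mod 8), and since 7⁻¹ ≡ 7 (mod 8), t ≡ 1. Hence N ≡ 444 + 495·1 = 939 (mod 3960).

939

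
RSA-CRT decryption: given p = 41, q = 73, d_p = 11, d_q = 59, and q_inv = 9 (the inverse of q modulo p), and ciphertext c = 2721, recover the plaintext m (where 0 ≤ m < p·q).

1997

m₁ = c^(d_p) mod p: c ≡ 15 (mod 41), and 15^11 mod 41 = 29.
m₂ = c^(d_q) mod q: c ≡ 20 (mod 73), and 20^59 mod 73 = 26.
h = q_inv·(m₁ − m₂) mod p = 9·(29 − 26) mod 41 = 27.
m = m₂ + h·q = 26 + 27·73 = 1997.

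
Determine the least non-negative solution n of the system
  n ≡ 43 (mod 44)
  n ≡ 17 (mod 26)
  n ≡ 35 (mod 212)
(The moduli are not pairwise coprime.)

11483

gcd(44, 26) = 2 and 2 | (17 − 43), so the pair is consistent; merging gives n ≡ 43 (mod 572), where 572 = lcm(44, 26).
gcd(572, 212) = 4 and 4 | (35 − 43), so the pair is consistent; merging gives n ≡ 11483 (mod 30316), where 30316 = lcm(572, 212).
The solution is unique modulo lcm(44, 26, 212) = 30316.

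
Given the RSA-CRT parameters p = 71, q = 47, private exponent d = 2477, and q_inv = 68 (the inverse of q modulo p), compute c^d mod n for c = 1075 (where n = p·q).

1163

d_p = d mod (p−1) = 2477 mod 70 = 27; d_q = d mod (q−1) = 39.
m₁ = c^(d_p) mod p: c ≡ 10 (mod 71), and 10^27 mod 71 = 27.
m₂ = c^(d_q) mod q: c ≡ 41 (mod 47), and 41^39 mod 47 = 35.
h = q_inv·(m₁ − m₂) mod p = 68·(27 − 35) mod 71 = 24.
m = m₂ + h·q = 35 + 24·47 = 1163.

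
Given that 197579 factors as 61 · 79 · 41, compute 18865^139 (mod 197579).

Mod 61: 18865 ≡ 16; by Fermat, exponent reduces to 139 mod 60 = 19; 16^19 ≡ 22 (mod 61).
Mod 79: 18865 ≡ 63; by Fermat, exponent reduces to 139 mod 78 = 61; 63^61 ≡ 3 (mod 79).
Mod 41: 18865 ≡ 5; by Fermat, exponent reduces to 139 mod 40 = 19; 5^19 ≡ 33 (mod 41).
Combine by CRT: x ≡ 22 (mod 61), x ≡ 3 (mod 79), x ≡ 33 (mod 41) ⇒ x ≡ 73710 (mod 197579).

73710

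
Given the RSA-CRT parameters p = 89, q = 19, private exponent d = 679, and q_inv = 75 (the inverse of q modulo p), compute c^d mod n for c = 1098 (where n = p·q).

d_p = d mod (p−1) = 679 mod 88 = 63; d_q = d mod (q−1) = 13.
m₁ = c^(d_p) mod p: c ≡ 30 (mod 89), and 30^63 mod 89 = 28.
m₂ = c^(d_q) mod q: c ≡ 15 (mod 19), and 15^13 mod 19 = 10.
h = q_inv·(m₁ − m₂) mod p = 75·(28 − 10) mod 89 = 15.
m = m₂ + h·q = 10 + 15·19 = 295.

295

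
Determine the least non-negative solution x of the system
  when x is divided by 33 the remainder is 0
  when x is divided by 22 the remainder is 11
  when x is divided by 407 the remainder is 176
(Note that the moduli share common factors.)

Combine the congruences pairwise.
gcd(33, 22) = 11 and 11 | (11 − 0), so the pair is consistent; merging gives x ≡ 33 (mod 66), where 66 = lcm(33, 22).
gcd(66, 407) = 11 and 11 | (176 − 33), so the pair is consistent; merging gives x ≡ 2211 (mod 2442), where 2442 = lcm(66, 407).
The solution is unique modulo lcm(33, 22, 407) = 2442.

2211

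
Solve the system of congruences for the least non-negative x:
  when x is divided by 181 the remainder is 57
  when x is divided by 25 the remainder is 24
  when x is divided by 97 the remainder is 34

Combine the congruences pairwise.
From x ≡ 57 (mod 181) write x = 57 + 181t. Substituting into x ≡ 24 (mod 25) gives 181t ≡ 17 (mod 25), and since 6⁻¹ ≡ 21 (mod 25), t ≡ 7. Hence x ≡ 57 + 181·7 = 1324 (mod 4525).
From x ≡ 1324 (mod 4525) write x = 1324 + 4525t. Substituting into x ≡ 34 (mod 97) gives 4525t ≡ 68 (mod 97), and since 63⁻¹ ≡ 77 (mod 97), t ≡ 95. Hence x ≡ 1324 + 4525·95 = 431199 (mod 438925).

431199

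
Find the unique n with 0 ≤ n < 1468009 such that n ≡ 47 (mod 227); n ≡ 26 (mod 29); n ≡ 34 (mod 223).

87896

The moduli are pairwise coprime; M = 227·29·223 = 1468009.
M/227 = 6467; 6467 ≡ 111 (mod 227); 111·45 ≡ 1, so inverse 45.
M/29 = 50621; 50621 ≡ 16 (mod 29); 16·20 ≡ 1, so inverse 20.
M/223 = 6583; 6583 ≡ 116 (mod 223); 116·25 ≡ 1, so inverse 25.
n ≡ 47·6467·45 + 26·50621·20 + 34·6583·25 = 45596175.
45596175 mod 1468009 = 87896.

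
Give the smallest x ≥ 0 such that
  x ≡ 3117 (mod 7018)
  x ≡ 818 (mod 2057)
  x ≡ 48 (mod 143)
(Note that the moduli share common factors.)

52243

gcd(7018, 2057) = 121 and 121 | (818 − 3117), so the pair is consistent; merging gives x ≡ 52243 (mod 119306), where 119306 = lcm(7018, 2057).
gcd(119306, 143) = 11 and 11 | (48 − 52243), so the pair is consistent; merging gives x ≡ 52243 (mod 1550978), where 1550978 = lcm(119306, 143).
The solution is unique modulo lcm(7018, 2057, 143) = 1550978.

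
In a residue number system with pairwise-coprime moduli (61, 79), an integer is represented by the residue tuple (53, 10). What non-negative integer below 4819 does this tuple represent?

From x ≡ 53 (mod 61) write x = 53 + 61t. Substituting into x ≡ 10 (mod 79) gives 61t ≡ 36 (mod 79), and since 61⁻¹ ≡ 57 (mod 79), t ≡ 77. Hence x ≡ 53 + 61·77 = 4750 (mod 4819).

4750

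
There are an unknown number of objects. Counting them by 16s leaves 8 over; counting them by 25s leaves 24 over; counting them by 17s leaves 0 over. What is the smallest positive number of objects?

The moduli are pairwise coprime; M = 16·25·17 = 6800.
M/16 = 425; 425 ≡ 9 (mod 16); 9·9 ≡ 1, so inverse 9.
M/25 = 272; 272 ≡ 22 (mod 25); 22·8 ≡ 1, so inverse 8.
M/17 = 400; 400 ≡ 9 (mod 17); 9·2 ≡ 1, so inverse 2.
N ≡ 8·425·9 + 24·272·8 + 0·400·2 = 82824.
82824 mod 6800 = 1224.

1224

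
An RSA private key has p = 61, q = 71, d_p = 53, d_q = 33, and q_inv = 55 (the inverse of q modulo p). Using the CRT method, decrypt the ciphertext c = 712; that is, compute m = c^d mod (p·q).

2858

m₁ = c^(d_p) mod p: c ≡ 41 (mod 61), and 41^53 mod 61 = 52.
m₂ = c^(d_q) mod q: c ≡ 2 (mod 71), and 2^33 mod 71 = 18.
h = q_inv·(m₁ − m₂) mod p = 55·(52 − 18) mod 61 = 40.
m = m₂ + h·q = 18 + 40·71 = 2858.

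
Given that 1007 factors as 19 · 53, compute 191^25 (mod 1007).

Mod 19: 191 ≡ 1; by Fermat, exponent reduces to 25 mod 18 = 7; 1^7 ≡ 1 (mod 19).
Mod 53: 191 ≡ 32; 32^25 ≡ 48 (mod 53).
Combine by CRT: x ≡ 1 (mod 19), x ≡ 48 (mod 53) ⇒ x ≡ 419 (mod 1007).

419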